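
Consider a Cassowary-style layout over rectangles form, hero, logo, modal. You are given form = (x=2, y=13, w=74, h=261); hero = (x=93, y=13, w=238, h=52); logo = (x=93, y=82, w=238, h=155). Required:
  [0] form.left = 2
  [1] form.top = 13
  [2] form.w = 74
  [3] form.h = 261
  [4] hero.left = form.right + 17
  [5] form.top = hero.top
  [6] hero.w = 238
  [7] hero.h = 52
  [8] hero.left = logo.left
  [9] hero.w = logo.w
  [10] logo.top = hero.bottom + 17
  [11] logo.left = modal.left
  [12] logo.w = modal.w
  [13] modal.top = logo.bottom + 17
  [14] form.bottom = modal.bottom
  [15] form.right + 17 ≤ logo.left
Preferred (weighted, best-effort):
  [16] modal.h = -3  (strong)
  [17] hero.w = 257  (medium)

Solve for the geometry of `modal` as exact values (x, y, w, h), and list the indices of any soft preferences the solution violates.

1. modal.x = 93  [logo.left = modal.left]
2. modal.w = 238  [logo.w = modal.w]
3. modal.y = 254  [modal.top = logo.bottom + 17]
4. modal.h = 20  [form.bottom = modal.bottom]

modal = (x=93, y=254, w=238, h=20)
violated soft preferences: 16, 17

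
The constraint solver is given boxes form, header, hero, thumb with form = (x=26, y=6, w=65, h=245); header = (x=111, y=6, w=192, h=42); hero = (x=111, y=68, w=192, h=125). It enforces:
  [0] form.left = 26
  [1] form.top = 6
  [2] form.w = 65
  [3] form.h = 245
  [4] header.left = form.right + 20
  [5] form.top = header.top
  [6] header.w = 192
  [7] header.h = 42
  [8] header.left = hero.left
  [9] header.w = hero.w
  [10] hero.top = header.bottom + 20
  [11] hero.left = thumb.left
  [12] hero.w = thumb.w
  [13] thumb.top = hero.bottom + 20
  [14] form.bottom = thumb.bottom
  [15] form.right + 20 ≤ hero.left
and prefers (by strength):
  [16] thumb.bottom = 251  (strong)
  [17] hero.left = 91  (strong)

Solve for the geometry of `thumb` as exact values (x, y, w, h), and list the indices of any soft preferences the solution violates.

1. thumb.x = 111  [hero.left = thumb.left]
2. thumb.w = 192  [hero.w = thumb.w]
3. thumb.y = 213  [thumb.top = hero.bottom + 20]
4. thumb.h = 38  [form.bottom = thumb.bottom]

thumb = (x=111, y=213, w=192, h=38)
violated soft preferences: 17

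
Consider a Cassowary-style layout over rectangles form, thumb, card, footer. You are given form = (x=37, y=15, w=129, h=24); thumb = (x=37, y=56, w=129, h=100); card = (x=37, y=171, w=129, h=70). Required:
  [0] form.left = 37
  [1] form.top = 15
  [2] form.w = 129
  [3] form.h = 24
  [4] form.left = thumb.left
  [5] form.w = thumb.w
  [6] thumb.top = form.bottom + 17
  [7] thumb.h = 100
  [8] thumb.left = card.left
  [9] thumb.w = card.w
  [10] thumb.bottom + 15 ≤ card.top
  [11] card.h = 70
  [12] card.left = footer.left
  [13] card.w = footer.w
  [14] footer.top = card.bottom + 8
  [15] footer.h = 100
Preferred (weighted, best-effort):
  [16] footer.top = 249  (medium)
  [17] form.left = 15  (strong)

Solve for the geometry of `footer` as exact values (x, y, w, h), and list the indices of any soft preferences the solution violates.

footer = (x=37, y=249, w=129, h=100)
violated soft preferences: 17

1. footer.x = 37  [card.left = footer.left]
2. footer.w = 129  [card.w = footer.w]
3. footer.y = 249  [footer.top = card.bottom + 8]
4. footer.h = 100  [footer.h = 100]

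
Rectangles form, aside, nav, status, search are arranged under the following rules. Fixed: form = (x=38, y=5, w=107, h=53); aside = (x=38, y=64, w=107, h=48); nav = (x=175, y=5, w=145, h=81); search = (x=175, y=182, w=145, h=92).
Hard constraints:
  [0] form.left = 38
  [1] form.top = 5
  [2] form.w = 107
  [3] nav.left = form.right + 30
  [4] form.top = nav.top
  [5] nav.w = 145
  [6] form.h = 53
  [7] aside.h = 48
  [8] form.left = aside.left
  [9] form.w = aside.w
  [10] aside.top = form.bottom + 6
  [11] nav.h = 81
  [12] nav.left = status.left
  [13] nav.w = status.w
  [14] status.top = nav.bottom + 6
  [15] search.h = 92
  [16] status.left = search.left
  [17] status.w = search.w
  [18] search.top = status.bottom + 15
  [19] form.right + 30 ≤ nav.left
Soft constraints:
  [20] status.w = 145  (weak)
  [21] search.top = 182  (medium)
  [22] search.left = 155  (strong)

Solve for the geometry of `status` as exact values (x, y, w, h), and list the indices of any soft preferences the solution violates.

status = (x=175, y=92, w=145, h=75)
violated soft preferences: 22

1. status.x = 175  [nav.left = status.left]
2. status.w = 145  [nav.w = status.w]
3. status.y = 92  [status.top = nav.bottom + 6]
4. status.h = 75  [search.top = status.bottom + 15]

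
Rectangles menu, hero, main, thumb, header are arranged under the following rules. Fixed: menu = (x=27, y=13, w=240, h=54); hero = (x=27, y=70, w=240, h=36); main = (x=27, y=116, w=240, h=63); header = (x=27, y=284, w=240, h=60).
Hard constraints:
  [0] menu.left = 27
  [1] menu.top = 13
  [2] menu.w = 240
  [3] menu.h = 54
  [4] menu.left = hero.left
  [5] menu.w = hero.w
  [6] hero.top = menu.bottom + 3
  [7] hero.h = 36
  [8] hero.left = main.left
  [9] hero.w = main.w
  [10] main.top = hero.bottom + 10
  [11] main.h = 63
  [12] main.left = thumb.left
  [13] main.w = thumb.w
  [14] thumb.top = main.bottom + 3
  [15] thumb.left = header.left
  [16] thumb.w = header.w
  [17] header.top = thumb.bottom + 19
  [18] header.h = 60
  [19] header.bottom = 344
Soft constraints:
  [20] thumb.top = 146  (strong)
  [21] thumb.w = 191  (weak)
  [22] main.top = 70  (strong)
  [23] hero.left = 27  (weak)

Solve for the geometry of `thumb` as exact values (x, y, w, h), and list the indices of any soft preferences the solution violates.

1. thumb.x = 27  [main.left = thumb.left]
2. thumb.w = 240  [main.w = thumb.w]
3. thumb.y = 182  [thumb.top = main.bottom + 3]
4. thumb.h = 83  [header.top = thumb.bottom + 19]

thumb = (x=27, y=182, w=240, h=83)
violated soft preferences: 20, 21, 22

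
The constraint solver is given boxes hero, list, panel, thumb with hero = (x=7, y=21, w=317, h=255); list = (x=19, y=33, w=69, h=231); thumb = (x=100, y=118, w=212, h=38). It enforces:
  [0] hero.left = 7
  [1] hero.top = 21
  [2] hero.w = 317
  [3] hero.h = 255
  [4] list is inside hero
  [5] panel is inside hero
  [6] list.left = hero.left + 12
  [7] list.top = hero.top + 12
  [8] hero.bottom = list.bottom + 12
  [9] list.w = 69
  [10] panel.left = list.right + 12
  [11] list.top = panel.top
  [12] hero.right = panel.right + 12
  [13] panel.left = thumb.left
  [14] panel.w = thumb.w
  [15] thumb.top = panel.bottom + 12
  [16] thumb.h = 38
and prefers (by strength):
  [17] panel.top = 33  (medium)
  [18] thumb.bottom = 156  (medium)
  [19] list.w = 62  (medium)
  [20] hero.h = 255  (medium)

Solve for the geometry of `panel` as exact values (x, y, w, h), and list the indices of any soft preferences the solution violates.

panel = (x=100, y=33, w=212, h=73)
violated soft preferences: 19

1. panel.x = 100  [panel.left = list.right + 12]
2. panel.y = 33  [list.top = panel.top]
3. panel.w = 212  [hero.right = panel.right + 12]
4. panel.h = 73  [thumb.top = panel.bottom + 12]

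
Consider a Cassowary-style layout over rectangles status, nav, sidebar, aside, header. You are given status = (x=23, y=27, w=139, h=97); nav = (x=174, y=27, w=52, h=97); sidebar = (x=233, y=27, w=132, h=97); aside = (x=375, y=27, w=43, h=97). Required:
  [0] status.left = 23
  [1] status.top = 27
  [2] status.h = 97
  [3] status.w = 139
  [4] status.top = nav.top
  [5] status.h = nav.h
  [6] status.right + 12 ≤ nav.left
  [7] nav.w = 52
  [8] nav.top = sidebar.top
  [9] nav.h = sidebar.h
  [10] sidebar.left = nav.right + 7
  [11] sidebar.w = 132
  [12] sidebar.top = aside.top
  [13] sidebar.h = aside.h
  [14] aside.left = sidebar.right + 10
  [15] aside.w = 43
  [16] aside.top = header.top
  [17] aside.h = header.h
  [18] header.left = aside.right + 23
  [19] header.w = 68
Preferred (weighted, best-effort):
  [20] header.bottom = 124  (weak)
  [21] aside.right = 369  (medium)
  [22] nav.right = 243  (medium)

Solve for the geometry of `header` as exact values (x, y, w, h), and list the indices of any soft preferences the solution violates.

header = (x=441, y=27, w=68, h=97)
violated soft preferences: 21, 22

1. header.y = 27  [aside.top = header.top]
2. header.h = 97  [aside.h = header.h]
3. header.x = 441  [header.left = aside.right + 23]
4. header.w = 68  [header.w = 68]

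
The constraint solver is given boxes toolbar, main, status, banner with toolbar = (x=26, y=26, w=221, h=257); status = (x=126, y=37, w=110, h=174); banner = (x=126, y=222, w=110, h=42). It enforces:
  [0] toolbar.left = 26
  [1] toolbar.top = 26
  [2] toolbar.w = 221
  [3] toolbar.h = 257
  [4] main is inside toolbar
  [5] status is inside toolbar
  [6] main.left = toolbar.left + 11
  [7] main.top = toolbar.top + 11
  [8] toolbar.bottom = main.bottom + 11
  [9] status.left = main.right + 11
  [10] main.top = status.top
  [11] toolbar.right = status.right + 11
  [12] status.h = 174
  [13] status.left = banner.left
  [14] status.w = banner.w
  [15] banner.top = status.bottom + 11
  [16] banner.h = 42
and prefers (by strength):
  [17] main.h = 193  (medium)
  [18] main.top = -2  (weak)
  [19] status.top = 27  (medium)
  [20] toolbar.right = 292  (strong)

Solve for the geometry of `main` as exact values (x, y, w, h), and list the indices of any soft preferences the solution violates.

1. main.x = 37  [main.left = toolbar.left + 11]
2. main.y = 37  [main.top = toolbar.top + 11]
3. main.h = 235  [toolbar.bottom = main.bottom + 11]
4. main.w = 78  [status.left = main.right + 11]

main = (x=37, y=37, w=78, h=235)
violated soft preferences: 17, 18, 19, 20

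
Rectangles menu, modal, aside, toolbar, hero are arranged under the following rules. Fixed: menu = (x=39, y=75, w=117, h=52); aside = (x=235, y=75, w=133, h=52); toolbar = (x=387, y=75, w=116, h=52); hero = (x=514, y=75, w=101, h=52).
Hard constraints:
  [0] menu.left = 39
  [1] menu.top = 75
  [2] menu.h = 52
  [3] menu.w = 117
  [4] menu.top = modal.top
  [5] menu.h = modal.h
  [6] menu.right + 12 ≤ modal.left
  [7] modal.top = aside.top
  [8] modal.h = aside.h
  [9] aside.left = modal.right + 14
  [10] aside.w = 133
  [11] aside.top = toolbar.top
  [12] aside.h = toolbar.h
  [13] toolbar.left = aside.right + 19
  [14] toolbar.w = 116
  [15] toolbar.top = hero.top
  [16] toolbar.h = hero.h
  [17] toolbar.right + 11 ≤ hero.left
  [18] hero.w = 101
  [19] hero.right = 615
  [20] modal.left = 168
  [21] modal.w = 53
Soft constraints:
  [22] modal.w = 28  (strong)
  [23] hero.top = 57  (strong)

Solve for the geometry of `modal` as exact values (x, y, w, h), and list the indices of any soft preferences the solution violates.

1. modal.y = 75  [menu.top = modal.top]
2. modal.h = 52  [menu.h = modal.h]
3. modal.x = 168  [modal.left = 168]
4. modal.w = 53  [modal.w = 53]

modal = (x=168, y=75, w=53, h=52)
violated soft preferences: 22, 23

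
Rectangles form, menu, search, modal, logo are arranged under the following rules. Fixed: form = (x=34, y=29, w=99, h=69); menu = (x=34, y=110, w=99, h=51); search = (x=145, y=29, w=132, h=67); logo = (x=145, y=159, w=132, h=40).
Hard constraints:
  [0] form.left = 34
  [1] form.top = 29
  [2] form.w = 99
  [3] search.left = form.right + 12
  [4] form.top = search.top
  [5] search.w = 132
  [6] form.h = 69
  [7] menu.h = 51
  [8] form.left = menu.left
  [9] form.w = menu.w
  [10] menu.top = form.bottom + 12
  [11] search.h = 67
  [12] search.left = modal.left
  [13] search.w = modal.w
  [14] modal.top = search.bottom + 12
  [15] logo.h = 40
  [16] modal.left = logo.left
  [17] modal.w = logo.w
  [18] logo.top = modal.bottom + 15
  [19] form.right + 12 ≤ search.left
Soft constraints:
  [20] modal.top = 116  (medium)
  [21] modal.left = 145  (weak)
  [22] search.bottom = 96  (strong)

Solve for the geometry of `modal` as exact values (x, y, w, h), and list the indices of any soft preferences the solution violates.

modal = (x=145, y=108, w=132, h=36)
violated soft preferences: 20

1. modal.x = 145  [search.left = modal.left]
2. modal.w = 132  [search.w = modal.w]
3. modal.y = 108  [modal.top = search.bottom + 12]
4. modal.h = 36  [logo.top = modal.bottom + 15]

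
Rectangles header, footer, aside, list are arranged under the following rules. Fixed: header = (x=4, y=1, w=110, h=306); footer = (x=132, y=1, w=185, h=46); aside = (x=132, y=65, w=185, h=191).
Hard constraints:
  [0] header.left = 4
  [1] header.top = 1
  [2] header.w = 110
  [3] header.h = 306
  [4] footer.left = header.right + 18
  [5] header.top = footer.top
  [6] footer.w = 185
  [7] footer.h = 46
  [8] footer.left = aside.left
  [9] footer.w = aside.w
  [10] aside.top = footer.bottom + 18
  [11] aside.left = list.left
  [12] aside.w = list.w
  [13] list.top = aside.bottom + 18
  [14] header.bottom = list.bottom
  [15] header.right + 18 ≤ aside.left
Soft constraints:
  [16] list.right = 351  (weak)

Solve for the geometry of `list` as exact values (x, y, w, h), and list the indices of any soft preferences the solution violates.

1. list.x = 132  [aside.left = list.left]
2. list.w = 185  [aside.w = list.w]
3. list.y = 274  [list.top = aside.bottom + 18]
4. list.h = 33  [header.bottom = list.bottom]

list = (x=132, y=274, w=185, h=33)
violated soft preferences: 16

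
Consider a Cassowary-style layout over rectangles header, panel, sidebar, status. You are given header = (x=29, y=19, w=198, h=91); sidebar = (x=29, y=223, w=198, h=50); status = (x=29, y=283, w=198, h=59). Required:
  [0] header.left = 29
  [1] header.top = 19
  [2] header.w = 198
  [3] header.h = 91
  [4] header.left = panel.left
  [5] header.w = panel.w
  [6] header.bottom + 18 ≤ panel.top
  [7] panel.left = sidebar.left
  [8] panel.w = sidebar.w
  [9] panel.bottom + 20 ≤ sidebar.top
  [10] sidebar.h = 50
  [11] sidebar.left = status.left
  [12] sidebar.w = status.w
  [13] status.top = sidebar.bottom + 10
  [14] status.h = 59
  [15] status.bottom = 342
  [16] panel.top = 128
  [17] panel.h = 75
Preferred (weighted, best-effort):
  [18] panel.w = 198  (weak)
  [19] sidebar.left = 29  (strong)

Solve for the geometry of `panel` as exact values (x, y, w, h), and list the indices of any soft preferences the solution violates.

panel = (x=29, y=128, w=198, h=75)
violated soft preferences: none

1. panel.x = 29  [header.left = panel.left]
2. panel.w = 198  [header.w = panel.w]
3. panel.y = 128  [panel.top = 128]
4. panel.h = 75  [panel.h = 75]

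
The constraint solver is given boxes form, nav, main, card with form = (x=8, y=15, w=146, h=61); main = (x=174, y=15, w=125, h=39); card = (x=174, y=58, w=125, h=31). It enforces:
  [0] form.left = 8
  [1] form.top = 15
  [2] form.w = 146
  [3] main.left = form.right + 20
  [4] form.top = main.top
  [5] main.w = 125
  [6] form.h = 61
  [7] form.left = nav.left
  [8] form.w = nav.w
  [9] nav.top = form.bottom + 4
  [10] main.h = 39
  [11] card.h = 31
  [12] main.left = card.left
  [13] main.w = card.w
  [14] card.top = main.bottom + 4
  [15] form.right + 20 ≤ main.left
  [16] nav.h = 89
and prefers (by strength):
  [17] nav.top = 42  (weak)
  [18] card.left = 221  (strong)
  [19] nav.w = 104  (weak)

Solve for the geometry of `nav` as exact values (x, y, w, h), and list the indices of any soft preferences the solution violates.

nav = (x=8, y=80, w=146, h=89)
violated soft preferences: 17, 18, 19

1. nav.x = 8  [form.left = nav.left]
2. nav.w = 146  [form.w = nav.w]
3. nav.y = 80  [nav.top = form.bottom + 4]
4. nav.h = 89  [nav.h = 89]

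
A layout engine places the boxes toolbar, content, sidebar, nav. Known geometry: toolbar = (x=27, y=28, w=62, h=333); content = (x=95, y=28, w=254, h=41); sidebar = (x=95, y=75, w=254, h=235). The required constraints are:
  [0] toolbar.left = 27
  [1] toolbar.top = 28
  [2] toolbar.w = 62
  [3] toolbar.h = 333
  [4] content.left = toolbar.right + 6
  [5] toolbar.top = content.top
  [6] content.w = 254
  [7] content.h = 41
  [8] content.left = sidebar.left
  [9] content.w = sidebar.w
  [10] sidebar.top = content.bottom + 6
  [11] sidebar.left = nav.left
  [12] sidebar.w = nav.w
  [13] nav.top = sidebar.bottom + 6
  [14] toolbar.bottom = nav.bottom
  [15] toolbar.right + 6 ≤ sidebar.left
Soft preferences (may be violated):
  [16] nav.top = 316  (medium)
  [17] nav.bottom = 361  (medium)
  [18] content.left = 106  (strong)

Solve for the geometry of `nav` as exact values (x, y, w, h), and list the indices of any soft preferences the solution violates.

1. nav.x = 95  [sidebar.left = nav.left]
2. nav.w = 254  [sidebar.w = nav.w]
3. nav.y = 316  [nav.top = sidebar.bottom + 6]
4. nav.h = 45  [toolbar.bottom = nav.bottom]

nav = (x=95, y=316, w=254, h=45)
violated soft preferences: 18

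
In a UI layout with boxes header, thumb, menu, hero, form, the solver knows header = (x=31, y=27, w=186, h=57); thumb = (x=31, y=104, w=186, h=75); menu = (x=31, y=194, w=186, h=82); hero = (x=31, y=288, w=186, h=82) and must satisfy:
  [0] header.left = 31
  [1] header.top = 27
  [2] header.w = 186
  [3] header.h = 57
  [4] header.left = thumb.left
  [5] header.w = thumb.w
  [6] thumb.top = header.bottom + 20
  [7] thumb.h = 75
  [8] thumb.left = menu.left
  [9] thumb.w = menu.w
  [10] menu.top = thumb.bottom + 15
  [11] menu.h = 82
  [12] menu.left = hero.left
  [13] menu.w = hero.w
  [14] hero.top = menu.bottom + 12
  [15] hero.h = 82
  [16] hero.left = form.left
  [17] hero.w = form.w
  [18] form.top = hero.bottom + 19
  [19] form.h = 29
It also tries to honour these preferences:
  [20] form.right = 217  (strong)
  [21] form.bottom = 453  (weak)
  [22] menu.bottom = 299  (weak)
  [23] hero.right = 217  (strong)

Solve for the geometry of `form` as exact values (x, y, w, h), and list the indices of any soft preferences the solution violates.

form = (x=31, y=389, w=186, h=29)
violated soft preferences: 21, 22

1. form.x = 31  [hero.left = form.left]
2. form.w = 186  [hero.w = form.w]
3. form.y = 389  [form.top = hero.bottom + 19]
4. form.h = 29  [form.h = 29]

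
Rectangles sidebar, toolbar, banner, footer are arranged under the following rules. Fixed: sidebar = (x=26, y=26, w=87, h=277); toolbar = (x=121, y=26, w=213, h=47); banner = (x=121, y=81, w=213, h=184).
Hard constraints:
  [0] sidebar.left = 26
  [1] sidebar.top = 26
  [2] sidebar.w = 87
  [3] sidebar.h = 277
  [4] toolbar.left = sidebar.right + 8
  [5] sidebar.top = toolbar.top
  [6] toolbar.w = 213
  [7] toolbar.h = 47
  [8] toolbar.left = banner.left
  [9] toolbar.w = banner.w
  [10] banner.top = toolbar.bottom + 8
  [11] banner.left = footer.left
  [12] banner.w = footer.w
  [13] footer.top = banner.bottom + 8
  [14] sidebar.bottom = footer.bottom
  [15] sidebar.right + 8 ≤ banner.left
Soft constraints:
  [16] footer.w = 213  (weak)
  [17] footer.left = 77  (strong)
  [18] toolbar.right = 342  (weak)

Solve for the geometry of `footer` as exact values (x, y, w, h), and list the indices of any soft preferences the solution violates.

1. footer.x = 121  [banner.left = footer.left]
2. footer.w = 213  [banner.w = footer.w]
3. footer.y = 273  [footer.top = banner.bottom + 8]
4. footer.h = 30  [sidebar.bottom = footer.bottom]

footer = (x=121, y=273, w=213, h=30)
violated soft preferences: 17, 18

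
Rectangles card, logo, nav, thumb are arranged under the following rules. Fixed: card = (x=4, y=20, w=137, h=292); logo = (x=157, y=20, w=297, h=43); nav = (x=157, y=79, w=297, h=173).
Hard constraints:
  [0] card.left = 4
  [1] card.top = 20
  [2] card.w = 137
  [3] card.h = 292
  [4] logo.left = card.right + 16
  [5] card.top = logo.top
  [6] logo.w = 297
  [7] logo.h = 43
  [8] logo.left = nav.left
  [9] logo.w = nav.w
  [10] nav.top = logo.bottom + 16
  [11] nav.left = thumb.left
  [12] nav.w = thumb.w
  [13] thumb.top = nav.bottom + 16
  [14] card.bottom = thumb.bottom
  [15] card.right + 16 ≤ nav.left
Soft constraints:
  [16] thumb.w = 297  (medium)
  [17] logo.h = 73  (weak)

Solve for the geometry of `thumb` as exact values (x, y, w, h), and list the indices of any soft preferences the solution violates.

1. thumb.x = 157  [nav.left = thumb.left]
2. thumb.w = 297  [nav.w = thumb.w]
3. thumb.y = 268  [thumb.top = nav.bottom + 16]
4. thumb.h = 44  [card.bottom = thumb.bottom]

thumb = (x=157, y=268, w=297, h=44)
violated soft preferences: 17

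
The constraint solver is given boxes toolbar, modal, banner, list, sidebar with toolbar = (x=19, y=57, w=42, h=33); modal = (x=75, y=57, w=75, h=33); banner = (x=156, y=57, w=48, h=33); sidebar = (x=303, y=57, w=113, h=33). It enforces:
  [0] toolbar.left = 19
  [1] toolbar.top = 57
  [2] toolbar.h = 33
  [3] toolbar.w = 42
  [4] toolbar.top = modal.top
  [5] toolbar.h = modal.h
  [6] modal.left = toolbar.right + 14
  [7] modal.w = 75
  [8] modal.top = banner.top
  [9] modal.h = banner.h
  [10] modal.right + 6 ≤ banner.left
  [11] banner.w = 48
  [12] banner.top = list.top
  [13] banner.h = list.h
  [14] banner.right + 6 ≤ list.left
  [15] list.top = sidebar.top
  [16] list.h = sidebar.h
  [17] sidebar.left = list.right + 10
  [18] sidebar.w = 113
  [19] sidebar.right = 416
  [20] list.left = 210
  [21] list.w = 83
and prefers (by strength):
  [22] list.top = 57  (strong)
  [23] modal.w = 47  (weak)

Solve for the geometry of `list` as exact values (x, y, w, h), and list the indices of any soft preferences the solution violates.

1. list.y = 57  [banner.top = list.top]
2. list.h = 33  [banner.h = list.h]
3. list.x = 210  [list.left = 210]
4. list.w = 83  [list.w = 83]

list = (x=210, y=57, w=83, h=33)
violated soft preferences: 23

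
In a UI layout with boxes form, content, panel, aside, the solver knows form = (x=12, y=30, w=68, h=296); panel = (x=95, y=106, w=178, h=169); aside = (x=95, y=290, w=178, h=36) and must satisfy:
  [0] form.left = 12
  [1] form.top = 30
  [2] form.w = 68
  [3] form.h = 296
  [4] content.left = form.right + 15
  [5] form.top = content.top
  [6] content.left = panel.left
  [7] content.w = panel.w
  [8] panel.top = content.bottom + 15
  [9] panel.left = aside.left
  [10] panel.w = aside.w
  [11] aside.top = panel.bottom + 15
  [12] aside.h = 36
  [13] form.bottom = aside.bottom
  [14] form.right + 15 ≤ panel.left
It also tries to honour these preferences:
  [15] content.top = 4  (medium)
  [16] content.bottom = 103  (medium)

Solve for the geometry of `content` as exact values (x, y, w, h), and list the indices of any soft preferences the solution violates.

content = (x=95, y=30, w=178, h=61)
violated soft preferences: 15, 16

1. content.x = 95  [content.left = form.right + 15]
2. content.y = 30  [form.top = content.top]
3. content.w = 178  [content.w = panel.w]
4. content.h = 61  [panel.top = content.bottom + 15]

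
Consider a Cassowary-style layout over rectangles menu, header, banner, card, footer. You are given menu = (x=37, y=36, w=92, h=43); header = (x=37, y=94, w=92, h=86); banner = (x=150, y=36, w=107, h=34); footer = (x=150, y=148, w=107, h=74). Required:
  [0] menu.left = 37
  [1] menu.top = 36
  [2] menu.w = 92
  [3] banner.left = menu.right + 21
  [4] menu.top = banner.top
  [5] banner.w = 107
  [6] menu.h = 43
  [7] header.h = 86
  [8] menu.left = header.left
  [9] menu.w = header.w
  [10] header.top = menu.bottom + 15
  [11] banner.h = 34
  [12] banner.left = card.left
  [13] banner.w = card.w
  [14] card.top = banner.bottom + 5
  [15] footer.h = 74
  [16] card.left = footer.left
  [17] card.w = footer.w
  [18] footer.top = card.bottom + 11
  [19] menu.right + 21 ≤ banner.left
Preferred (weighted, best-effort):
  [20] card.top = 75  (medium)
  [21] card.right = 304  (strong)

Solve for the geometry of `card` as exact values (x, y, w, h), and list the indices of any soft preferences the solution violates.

card = (x=150, y=75, w=107, h=62)
violated soft preferences: 21

1. card.x = 150  [banner.left = card.left]
2. card.w = 107  [banner.w = card.w]
3. card.y = 75  [card.top = banner.bottom + 5]
4. card.h = 62  [footer.top = card.bottom + 11]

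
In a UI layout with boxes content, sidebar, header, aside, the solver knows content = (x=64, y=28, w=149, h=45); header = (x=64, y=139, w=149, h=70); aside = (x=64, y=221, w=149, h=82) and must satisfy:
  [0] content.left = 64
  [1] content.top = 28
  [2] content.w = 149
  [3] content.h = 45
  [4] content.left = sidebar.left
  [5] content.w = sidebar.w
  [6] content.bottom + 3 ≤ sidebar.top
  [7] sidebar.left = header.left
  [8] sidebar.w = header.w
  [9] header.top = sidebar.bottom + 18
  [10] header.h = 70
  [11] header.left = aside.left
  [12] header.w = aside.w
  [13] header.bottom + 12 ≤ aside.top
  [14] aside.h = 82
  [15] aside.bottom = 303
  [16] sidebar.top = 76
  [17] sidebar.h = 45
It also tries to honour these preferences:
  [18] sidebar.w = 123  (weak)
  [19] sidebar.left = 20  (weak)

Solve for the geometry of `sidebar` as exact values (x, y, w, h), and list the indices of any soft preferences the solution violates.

sidebar = (x=64, y=76, w=149, h=45)
violated soft preferences: 18, 19

1. sidebar.x = 64  [content.left = sidebar.left]
2. sidebar.w = 149  [content.w = sidebar.w]
3. sidebar.y = 76  [sidebar.top = 76]
4. sidebar.h = 45  [sidebar.h = 45]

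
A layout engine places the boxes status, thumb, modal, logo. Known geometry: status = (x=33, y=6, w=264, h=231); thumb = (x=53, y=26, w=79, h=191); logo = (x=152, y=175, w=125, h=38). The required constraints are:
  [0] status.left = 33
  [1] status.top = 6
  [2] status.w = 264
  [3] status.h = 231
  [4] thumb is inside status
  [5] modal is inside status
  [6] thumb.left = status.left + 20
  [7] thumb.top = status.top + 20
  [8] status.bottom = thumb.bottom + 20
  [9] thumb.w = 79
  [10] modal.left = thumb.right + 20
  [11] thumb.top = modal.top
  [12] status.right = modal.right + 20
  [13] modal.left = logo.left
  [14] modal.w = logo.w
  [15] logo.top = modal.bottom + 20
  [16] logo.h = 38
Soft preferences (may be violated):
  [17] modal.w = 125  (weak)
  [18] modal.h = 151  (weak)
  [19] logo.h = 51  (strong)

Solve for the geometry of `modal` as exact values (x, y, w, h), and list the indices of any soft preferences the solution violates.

modal = (x=152, y=26, w=125, h=129)
violated soft preferences: 18, 19

1. modal.x = 152  [modal.left = thumb.right + 20]
2. modal.y = 26  [thumb.top = modal.top]
3. modal.w = 125  [status.right = modal.right + 20]
4. modal.h = 129  [logo.top = modal.bottom + 20]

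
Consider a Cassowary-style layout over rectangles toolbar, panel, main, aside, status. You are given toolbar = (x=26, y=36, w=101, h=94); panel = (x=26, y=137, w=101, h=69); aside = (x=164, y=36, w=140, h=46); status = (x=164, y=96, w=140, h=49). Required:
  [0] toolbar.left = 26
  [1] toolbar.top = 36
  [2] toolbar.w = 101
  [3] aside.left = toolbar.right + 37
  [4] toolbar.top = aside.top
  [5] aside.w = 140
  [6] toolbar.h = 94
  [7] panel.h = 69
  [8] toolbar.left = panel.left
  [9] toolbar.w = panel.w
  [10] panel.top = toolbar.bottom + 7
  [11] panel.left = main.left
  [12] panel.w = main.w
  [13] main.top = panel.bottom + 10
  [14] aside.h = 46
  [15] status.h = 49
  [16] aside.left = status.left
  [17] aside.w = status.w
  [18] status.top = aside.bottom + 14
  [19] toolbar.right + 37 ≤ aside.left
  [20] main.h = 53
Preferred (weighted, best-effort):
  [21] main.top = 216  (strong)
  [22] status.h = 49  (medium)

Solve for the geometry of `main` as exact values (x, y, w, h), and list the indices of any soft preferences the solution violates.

main = (x=26, y=216, w=101, h=53)
violated soft preferences: none

1. main.x = 26  [panel.left = main.left]
2. main.w = 101  [panel.w = main.w]
3. main.y = 216  [main.top = panel.bottom + 10]
4. main.h = 53  [main.h = 53]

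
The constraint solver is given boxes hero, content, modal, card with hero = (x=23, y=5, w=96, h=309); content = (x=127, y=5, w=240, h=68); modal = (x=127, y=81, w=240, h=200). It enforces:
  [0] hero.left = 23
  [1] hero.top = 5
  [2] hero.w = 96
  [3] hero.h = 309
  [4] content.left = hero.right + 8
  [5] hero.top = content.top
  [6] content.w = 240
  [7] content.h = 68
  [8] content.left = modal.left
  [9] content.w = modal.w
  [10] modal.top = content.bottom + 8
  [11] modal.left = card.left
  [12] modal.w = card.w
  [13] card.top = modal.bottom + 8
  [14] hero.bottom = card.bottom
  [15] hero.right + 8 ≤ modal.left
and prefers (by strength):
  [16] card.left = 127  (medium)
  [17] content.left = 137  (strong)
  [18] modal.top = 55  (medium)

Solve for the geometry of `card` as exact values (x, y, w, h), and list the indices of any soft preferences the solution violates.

card = (x=127, y=289, w=240, h=25)
violated soft preferences: 17, 18

1. card.x = 127  [modal.left = card.left]
2. card.w = 240  [modal.w = card.w]
3. card.y = 289  [card.top = modal.bottom + 8]
4. card.h = 25  [hero.bottom = card.bottom]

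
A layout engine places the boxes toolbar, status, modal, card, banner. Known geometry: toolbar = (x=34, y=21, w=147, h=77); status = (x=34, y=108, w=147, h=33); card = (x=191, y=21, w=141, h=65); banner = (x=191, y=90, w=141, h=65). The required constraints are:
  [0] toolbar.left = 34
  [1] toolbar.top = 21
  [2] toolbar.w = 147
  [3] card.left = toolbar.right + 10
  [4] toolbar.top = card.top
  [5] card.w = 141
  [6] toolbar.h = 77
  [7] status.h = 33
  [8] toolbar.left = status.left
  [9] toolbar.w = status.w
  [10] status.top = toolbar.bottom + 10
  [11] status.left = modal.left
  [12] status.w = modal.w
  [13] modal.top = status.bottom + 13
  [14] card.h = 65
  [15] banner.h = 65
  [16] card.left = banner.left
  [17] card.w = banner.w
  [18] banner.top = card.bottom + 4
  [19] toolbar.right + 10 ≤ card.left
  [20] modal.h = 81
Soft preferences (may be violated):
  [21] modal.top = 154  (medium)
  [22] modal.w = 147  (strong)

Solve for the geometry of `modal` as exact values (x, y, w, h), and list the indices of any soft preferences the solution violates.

1. modal.x = 34  [status.left = modal.left]
2. modal.w = 147  [status.w = modal.w]
3. modal.y = 154  [modal.top = status.bottom + 13]
4. modal.h = 81  [modal.h = 81]

modal = (x=34, y=154, w=147, h=81)
violated soft preferences: none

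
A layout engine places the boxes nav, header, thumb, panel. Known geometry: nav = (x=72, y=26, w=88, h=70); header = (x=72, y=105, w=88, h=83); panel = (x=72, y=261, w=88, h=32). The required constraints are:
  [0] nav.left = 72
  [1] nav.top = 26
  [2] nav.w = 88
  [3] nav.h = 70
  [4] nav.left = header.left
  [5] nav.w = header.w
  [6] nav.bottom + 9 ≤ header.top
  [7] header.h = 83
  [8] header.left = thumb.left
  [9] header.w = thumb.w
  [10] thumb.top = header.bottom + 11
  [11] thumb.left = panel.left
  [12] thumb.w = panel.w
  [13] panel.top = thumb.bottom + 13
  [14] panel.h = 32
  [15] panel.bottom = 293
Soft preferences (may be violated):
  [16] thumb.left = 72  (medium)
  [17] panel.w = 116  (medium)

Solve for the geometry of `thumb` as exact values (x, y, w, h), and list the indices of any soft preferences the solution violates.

1. thumb.x = 72  [header.left = thumb.left]
2. thumb.w = 88  [header.w = thumb.w]
3. thumb.y = 199  [thumb.top = header.bottom + 11]
4. thumb.h = 49  [panel.top = thumb.bottom + 13]

thumb = (x=72, y=199, w=88, h=49)
violated soft preferences: 17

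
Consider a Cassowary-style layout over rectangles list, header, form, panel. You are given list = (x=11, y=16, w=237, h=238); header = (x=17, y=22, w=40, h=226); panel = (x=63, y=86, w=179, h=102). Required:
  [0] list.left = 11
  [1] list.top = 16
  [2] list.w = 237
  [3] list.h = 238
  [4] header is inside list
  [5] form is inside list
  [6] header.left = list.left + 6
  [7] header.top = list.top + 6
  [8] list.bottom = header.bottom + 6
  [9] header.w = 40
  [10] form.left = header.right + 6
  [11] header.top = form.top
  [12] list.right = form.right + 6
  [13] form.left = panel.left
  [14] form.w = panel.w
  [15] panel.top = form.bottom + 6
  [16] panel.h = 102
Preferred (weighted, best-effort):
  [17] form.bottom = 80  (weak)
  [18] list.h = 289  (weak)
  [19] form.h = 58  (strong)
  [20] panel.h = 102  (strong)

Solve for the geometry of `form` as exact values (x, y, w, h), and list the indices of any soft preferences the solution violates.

1. form.x = 63  [form.left = header.right + 6]
2. form.y = 22  [header.top = form.top]
3. form.w = 179  [list.right = form.right + 6]
4. form.h = 58  [panel.top = form.bottom + 6]

form = (x=63, y=22, w=179, h=58)
violated soft preferences: 18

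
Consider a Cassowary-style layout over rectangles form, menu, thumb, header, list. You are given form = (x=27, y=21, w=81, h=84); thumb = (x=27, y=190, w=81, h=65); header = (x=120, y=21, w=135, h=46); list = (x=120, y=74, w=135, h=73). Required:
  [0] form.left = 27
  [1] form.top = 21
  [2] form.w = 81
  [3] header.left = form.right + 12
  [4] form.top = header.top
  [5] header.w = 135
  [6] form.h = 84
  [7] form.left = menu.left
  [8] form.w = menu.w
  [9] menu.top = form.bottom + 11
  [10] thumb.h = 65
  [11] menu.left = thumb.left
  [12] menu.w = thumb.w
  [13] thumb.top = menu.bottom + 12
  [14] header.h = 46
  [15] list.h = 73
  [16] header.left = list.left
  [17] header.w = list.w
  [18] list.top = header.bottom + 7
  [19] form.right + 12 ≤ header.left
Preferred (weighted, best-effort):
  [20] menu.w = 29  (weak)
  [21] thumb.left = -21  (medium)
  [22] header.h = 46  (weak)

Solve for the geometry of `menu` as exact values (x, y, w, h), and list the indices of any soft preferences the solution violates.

menu = (x=27, y=116, w=81, h=62)
violated soft preferences: 20, 21

1. menu.x = 27  [form.left = menu.left]
2. menu.w = 81  [form.w = menu.w]
3. menu.y = 116  [menu.top = form.bottom + 11]
4. menu.h = 62  [thumb.top = menu.bottom + 12]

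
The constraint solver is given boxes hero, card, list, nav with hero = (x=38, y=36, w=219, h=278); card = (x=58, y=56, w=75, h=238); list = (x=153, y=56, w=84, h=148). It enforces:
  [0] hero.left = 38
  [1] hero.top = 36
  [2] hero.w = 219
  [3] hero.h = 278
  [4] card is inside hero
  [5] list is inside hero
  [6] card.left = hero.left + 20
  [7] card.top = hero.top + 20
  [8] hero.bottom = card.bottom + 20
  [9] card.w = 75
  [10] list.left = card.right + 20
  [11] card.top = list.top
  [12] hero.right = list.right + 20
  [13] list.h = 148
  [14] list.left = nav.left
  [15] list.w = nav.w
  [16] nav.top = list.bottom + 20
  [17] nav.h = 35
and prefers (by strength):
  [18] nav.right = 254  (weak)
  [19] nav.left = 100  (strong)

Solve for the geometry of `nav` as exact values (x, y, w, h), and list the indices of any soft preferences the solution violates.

nav = (x=153, y=224, w=84, h=35)
violated soft preferences: 18, 19

1. nav.x = 153  [list.left = nav.left]
2. nav.w = 84  [list.w = nav.w]
3. nav.y = 224  [nav.top = list.bottom + 20]
4. nav.h = 35  [nav.h = 35]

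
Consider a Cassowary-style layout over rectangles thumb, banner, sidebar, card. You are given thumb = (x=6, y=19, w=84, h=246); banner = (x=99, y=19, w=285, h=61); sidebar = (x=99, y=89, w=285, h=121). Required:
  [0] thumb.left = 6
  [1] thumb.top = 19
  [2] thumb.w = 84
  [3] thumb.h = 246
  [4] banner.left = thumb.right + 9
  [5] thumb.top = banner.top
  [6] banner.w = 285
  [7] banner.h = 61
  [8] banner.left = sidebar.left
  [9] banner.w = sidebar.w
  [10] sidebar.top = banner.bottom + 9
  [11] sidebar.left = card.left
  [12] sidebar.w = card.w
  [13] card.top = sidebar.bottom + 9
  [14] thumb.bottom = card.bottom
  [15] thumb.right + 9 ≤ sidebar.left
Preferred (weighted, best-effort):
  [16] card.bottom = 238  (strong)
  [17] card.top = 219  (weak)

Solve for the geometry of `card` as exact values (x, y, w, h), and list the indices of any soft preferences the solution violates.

card = (x=99, y=219, w=285, h=46)
violated soft preferences: 16

1. card.x = 99  [sidebar.left = card.left]
2. card.w = 285  [sidebar.w = card.w]
3. card.y = 219  [card.top = sidebar.bottom + 9]
4. card.h = 46  [thumb.bottom = card.bottom]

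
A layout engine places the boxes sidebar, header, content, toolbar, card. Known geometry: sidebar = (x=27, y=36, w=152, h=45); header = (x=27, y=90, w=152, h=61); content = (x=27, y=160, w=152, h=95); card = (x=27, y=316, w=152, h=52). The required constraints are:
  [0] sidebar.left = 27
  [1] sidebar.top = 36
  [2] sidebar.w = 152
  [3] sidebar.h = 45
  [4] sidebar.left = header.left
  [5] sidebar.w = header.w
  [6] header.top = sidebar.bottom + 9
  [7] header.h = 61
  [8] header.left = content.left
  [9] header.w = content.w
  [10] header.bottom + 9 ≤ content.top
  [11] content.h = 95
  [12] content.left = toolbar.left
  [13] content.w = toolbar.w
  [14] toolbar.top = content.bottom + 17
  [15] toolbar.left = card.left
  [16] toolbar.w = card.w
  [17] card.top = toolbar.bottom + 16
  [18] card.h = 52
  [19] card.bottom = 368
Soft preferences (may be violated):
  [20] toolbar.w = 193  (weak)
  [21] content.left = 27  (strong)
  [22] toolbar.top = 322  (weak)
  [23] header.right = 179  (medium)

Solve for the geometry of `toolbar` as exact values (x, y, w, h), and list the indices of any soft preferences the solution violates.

toolbar = (x=27, y=272, w=152, h=28)
violated soft preferences: 20, 22

1. toolbar.x = 27  [content.left = toolbar.left]
2. toolbar.w = 152  [content.w = toolbar.w]
3. toolbar.y = 272  [toolbar.top = content.bottom + 17]
4. toolbar.h = 28  [card.top = toolbar.bottom + 16]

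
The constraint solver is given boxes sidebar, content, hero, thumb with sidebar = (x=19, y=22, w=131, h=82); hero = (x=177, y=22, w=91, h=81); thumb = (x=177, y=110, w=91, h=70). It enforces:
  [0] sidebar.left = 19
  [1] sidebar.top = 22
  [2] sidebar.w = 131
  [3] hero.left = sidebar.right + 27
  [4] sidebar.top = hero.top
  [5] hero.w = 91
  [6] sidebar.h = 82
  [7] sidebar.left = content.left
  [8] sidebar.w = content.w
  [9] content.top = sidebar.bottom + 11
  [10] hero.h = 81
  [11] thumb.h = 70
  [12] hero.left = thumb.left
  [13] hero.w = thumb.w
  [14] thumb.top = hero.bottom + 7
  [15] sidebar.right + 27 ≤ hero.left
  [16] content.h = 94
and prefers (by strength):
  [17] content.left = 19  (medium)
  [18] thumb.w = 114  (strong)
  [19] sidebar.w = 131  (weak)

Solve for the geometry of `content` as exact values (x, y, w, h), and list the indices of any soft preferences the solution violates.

content = (x=19, y=115, w=131, h=94)
violated soft preferences: 18

1. content.x = 19  [sidebar.left = content.left]
2. content.w = 131  [sidebar.w = content.w]
3. content.y = 115  [content.top = sidebar.bottom + 11]
4. content.h = 94  [content.h = 94]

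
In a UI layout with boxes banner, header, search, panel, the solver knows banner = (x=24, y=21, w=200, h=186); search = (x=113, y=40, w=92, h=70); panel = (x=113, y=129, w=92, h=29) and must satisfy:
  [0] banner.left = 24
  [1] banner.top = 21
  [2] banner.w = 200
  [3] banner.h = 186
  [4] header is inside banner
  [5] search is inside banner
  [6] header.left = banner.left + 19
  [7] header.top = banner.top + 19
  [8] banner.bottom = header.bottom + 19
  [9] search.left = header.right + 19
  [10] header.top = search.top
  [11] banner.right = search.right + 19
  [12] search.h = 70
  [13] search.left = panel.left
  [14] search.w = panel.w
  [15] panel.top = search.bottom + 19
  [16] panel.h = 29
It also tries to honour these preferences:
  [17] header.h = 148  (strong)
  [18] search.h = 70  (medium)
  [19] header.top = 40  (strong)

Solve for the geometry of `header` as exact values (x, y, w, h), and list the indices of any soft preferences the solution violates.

1. header.x = 43  [header.left = banner.left + 19]
2. header.y = 40  [header.top = banner.top + 19]
3. header.h = 148  [banner.bottom = header.bottom + 19]
4. header.w = 51  [search.left = header.right + 19]

header = (x=43, y=40, w=51, h=148)
violated soft preferences: none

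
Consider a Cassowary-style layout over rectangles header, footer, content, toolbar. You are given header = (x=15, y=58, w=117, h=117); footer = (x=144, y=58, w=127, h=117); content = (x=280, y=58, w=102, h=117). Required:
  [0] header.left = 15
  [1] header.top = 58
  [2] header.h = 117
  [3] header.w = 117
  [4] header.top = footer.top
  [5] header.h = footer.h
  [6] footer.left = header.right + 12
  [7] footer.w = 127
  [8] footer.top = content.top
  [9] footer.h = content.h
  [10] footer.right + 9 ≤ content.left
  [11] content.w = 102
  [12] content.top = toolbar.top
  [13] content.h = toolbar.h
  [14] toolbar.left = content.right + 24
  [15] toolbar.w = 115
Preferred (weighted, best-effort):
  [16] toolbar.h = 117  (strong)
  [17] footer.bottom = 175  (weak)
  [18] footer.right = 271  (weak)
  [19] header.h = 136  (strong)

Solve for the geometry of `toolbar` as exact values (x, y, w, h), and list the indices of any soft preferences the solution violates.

1. toolbar.y = 58  [content.top = toolbar.top]
2. toolbar.h = 117  [content.h = toolbar.h]
3. toolbar.x = 406  [toolbar.left = content.right + 24]
4. toolbar.w = 115  [toolbar.w = 115]

toolbar = (x=406, y=58, w=115, h=117)
violated soft preferences: 19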